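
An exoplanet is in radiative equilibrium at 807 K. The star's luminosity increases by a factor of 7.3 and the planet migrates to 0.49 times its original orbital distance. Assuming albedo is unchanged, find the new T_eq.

T_eq ∝ L^(1/4) · d^(−1/2).
T′ = 807 × 7.3^(1/4) / 0.49^(1/2) = 1890 K.

T_eq ≈ 1890 K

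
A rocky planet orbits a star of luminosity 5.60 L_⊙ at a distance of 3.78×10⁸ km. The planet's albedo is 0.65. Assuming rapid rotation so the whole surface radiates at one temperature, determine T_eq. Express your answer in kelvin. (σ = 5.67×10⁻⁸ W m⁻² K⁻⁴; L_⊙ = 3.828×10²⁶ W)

d = 3.78×10⁸ km = 3.78×10¹¹ m.
L = 5.60 × 3.828×10²⁶ = 2.14×10²⁷ W.
Flux: S = L/(4πd²) = 2.14×10²⁷/(4π×(3.78×10¹¹)²) = 1190 W m⁻².
Energy balance: absorbed = emitted ⇒ πR²·S(1−A) = 4πR²·σT_eq⁴, so T_eq⁴ = S(1−A)/(4σ).
T_eq = [1190 × 0.35 / (4 × 5.67×10⁻⁸)]^(1/4) = (1.84×10⁹)^(1/4) = 207 K.

T_eq ≈ 207 K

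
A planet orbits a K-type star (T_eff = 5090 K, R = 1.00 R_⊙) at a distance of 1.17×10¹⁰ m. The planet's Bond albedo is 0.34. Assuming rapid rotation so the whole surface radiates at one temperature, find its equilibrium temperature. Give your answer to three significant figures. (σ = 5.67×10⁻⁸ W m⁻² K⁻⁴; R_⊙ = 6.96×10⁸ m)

R_⋆ = 1.00 × 6.96×10⁸ = 6.96×10⁸ m.
L = 4πR_⋆²σT_⋆⁴ = 4π(6.96×10⁸)² × 5.67×10⁻⁸ × (5090)⁴ = 2.32×10²⁶ W.
S = L/(4πd²) = 1.35×10⁵ W m⁻².
Energy balance: absorbed = emitted ⇒ πR²·S(1−A) = 4πR²·σT_eq⁴, so T_eq⁴ = S(1−A)/(4σ).
T_eq = [1.35×10⁵ × 0.66 / (4 × 5.67×10⁻⁸)]^(1/4) = (3.92×10¹¹)^(1/4) = 791 K.

T_eq ≈ 791 K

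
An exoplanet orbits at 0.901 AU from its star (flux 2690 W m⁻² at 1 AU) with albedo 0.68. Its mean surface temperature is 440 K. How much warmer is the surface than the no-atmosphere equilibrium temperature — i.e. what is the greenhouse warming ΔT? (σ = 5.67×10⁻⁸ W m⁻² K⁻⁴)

ΔT ≈ 178.5 K

S = 2690/0.901² = 3314 W m⁻².
T_eq = [S(1−A)/(4σ)]^(1/4) = [3314×0.32/(4×5.67×10⁻⁸)]^(1/4) = 261.5 K.
ΔT = T_surf − T_eq = 440 − 261.5.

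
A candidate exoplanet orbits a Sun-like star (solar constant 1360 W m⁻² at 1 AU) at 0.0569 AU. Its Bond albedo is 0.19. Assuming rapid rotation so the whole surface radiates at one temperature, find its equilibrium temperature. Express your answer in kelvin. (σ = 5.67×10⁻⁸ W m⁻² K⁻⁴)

Flux at 0.0569 AU: S = 1360/0.0569² = 4.20×10⁵ W m⁻².
Energy balance: absorbed = emitted ⇒ πR²·S(1−A) = 4πR²·σT_eq⁴, so T_eq⁴ = S(1−A)/(4σ).
T_eq = [4.20×10⁵ × 0.81 / (4 × 5.67×10⁻⁸)]^(1/4) = (1.50×10¹²)^(1/4) = 1110 K.

T_eq ≈ 1110 K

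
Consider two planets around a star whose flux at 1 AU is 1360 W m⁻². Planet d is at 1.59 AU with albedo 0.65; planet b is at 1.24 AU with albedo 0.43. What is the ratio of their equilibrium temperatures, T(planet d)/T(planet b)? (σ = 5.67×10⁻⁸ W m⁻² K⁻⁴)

T₁/T₂ ≈ 0.782

T_eq = [S₀(1−A)/(4σd²)]^(1/4), so T ∝ (1−A)^(1/4) / √d.
T₁ = [1360×0.35/(4×5.67×10⁻⁸×1.59²)]^(1/4) = 169.74 K.
T₂ = [1360×0.57/(4×5.67×10⁻⁸×1.24²)]^(1/4) = 217.14 K.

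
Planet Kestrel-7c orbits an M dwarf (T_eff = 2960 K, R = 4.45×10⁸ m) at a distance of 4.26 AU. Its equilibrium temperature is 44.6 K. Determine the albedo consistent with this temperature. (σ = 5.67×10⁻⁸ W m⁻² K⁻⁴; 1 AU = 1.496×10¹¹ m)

d = 4.26 AU = 6.37×10¹¹ m.
L = 4πR_⋆²σT_⋆⁴ = 4π(4.45×10⁸)² × 5.67×10⁻⁸ × (2960)⁴ = 1.08×10²⁵ W.
S = L/(4πd²) = 2.12 W m⁻².
From T_eq⁴ = S(1−A)/(4σ): 1−A = 4σT_eq⁴/S.
1−A = 4 × 5.67×10⁻⁸ × (44.6)⁴ / 2.12 = 0.423.

A ≈ 0.58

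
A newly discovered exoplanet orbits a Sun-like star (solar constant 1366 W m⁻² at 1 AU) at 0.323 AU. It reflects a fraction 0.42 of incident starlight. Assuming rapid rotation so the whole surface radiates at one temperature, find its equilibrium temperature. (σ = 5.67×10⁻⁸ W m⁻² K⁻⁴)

Flux at 0.323 AU: S = 1366/0.323² = 1.31×10⁴ W m⁻².
Energy balance: absorbed = emitted ⇒ πR²·S(1−A) = 4πR²·σT_eq⁴, so T_eq⁴ = S(1−A)/(4σ).
T_eq = [1.31×10⁴ × 0.58 / (4 × 5.67×10⁻⁸)]^(1/4) = (3.35×10¹⁰)^(1/4) = 428 K.

T_eq ≈ 428 K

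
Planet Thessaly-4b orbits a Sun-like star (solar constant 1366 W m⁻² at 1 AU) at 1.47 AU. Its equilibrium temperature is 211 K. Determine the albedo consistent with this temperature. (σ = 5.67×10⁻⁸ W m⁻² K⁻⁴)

Flux at 1.47 AU: S = 1366/1.47² = 632 W m⁻².
From T_eq⁴ = S(1−A)/(4σ): 1−A = 4σT_eq⁴/S.
1−A = 4 × 5.67×10⁻⁸ × (211)⁴ / 632 = 0.711.

A ≈ 0.29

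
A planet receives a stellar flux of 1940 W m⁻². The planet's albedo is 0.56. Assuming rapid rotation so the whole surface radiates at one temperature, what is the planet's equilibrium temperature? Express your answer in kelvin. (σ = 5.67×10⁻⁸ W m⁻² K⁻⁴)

Energy balance: absorbed = emitted ⇒ πR²·S(1−A) = 4πR²·σT_eq⁴, so T_eq⁴ = S(1−A)/(4σ).
T_eq = [1940 × 0.44 / (4 × 5.67×10⁻⁸)]^(1/4) = (3.76×10⁹)^(1/4) = 248 K.

T_eq ≈ 248 K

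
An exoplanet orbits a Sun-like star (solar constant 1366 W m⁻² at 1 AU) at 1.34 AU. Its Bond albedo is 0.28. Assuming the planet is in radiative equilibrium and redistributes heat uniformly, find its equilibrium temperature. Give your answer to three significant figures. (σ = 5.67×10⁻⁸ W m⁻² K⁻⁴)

Flux at 1.34 AU: S = 1366/1.34² = 761 W m⁻².
Energy balance: absorbed = emitted ⇒ πR²·S(1−A) = 4πR²·σT_eq⁴, so T_eq⁴ = S(1−A)/(4σ).
T_eq = [761 × 0.72 / (4 × 5.67×10⁻⁸)]^(1/4) = (2.42×10⁹)^(1/4) = 222 K.

T_eq ≈ 222 K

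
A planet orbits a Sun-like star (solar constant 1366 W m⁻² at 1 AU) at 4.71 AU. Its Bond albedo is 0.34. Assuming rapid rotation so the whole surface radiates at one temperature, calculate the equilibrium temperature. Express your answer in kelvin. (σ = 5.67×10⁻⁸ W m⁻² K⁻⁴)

T_eq ≈ 116 K

Flux at 4.71 AU: S = 1366/4.71² = 61.6 W m⁻².
Energy balance: absorbed = emitted ⇒ πR²·S(1−A) = 4πR²·σT_eq⁴, so T_eq⁴ = S(1−A)/(4σ).
T_eq = [61.6 × 0.66 / (4 × 5.67×10⁻⁸)]^(1/4) = (1.79×10⁸)^(1/4) = 116 K.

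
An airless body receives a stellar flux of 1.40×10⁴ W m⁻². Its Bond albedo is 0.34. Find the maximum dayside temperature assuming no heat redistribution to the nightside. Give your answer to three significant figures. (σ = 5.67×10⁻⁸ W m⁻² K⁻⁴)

T_ss ≈ 635 K

With no redistribution each surface element balances locally: S(1−A) = σT⁴.
T = [1.40×10⁴ × 0.66 / 5.67×10⁻⁸]^(1/4) = (1.63×10¹¹)^(1/4) = 635 K.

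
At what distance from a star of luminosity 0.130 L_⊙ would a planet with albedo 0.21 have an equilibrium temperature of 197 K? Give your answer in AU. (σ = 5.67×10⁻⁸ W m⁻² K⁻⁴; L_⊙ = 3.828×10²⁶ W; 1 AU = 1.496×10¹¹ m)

d ≈ 0.640 AU

L = 0.130 × 3.828×10²⁶ = 4.98×10²⁵ W.
From T_eq⁴ = L(1−A)/(16πσd²): d = √[L(1−A)/(16πσT_eq⁴)].
d = √[4.98×10²⁵ × 0.79 / (16π × 5.67×10⁻⁸ × (197)⁴)] = 9.57×10¹⁰ m = 0.640 AU.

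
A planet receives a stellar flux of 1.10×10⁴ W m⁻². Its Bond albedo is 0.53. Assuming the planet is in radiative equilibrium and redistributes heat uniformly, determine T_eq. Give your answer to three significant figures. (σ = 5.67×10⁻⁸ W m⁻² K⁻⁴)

T_eq ≈ 389 K

Energy balance: absorbed = emitted ⇒ πR²·S(1−A) = 4πR²·σT_eq⁴, so T_eq⁴ = S(1−A)/(4σ).
T_eq = [1.10×10⁴ × 0.47 / (4 × 5.67×10⁻⁸)]^(1/4) = (2.28×10¹⁰)^(1/4) = 389 K.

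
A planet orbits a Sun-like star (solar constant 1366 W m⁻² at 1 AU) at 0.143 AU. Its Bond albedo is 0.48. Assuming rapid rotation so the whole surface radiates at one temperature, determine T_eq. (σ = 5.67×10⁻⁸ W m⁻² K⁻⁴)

T_eq ≈ 626 K

Flux at 0.143 AU: S = 1366/0.143² = 6.68×10⁴ W m⁻².
Energy balance: absorbed = emitted ⇒ πR²·S(1−A) = 4πR²·σT_eq⁴, so T_eq⁴ = S(1−A)/(4σ).
T_eq = [6.68×10⁴ × 0.52 / (4 × 5.67×10⁻⁸)]^(1/4) = (1.53×10¹¹)^(1/4) = 626 K.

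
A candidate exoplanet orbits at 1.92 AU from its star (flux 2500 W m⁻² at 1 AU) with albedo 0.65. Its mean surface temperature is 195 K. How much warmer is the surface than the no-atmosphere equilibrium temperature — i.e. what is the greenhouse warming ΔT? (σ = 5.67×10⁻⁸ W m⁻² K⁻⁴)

ΔT ≈ 15.1 K

S = 2500/1.92² = 678.2 W m⁻².
T_eq = [S(1−A)/(4σ)]^(1/4) = [678.2×0.35/(4×5.67×10⁻⁸)]^(1/4) = 179.9 K.
ΔT = T_surf − T_eq = 195 − 179.9.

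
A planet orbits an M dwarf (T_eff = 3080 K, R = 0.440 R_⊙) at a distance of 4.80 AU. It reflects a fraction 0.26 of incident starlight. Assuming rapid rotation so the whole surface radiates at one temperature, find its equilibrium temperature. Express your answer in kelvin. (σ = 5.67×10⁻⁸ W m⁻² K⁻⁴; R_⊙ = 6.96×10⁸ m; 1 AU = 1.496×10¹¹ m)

T_eq ≈ 41.7 K

R_⋆ = 0.440 × 6.96×10⁸ = 3.06×10⁸ m.
d = 4.80 AU = 7.18×10¹¹ m.
L = 4πR_⋆²σT_⋆⁴ = 4π(3.06×10⁸)² × 5.67×10⁻⁸ × (3080)⁴ = 6.01×10²⁴ W.
S = L/(4πd²) = 0.928 W m⁻².
Energy balance: absorbed = emitted ⇒ πR²·S(1−A) = 4πR²·σT_eq⁴, so T_eq⁴ = S(1−A)/(4σ).
T_eq = [0.928 × 0.74 / (4 × 5.67×10⁻⁸)]^(1/4) = (3.03×10⁶)^(1/4) = 41.7 K.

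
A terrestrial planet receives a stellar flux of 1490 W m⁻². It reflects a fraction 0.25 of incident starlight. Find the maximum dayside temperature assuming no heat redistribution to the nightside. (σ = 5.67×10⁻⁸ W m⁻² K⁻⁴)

With no redistribution each surface element balances locally: S(1−A) = σT⁴.
T = [1490 × 0.75 / 5.67×10⁻⁸]^(1/4) = (1.97×10¹⁰)^(1/4) = 375 K.

T_ss ≈ 375 K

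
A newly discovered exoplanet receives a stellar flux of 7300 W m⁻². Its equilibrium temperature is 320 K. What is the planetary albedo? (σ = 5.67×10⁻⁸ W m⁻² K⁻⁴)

A ≈ 0.67

From T_eq⁴ = S(1−A)/(4σ): 1−A = 4σT_eq⁴/S.
1−A = 4 × 5.67×10⁻⁸ × (320)⁴ / 7300 = 0.326.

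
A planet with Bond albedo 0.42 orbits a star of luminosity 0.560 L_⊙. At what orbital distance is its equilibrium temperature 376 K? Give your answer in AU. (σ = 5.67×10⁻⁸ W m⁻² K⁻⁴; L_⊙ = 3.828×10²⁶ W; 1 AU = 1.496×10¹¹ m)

L = 0.560 × 3.828×10²⁶ = 2.14×10²⁶ W.
From T_eq⁴ = L(1−A)/(16πσd²): d = √[L(1−A)/(16πσT_eq⁴)].
d = √[2.14×10²⁶ × 0.58 / (16π × 5.67×10⁻⁸ × (376)⁴)] = 4.67×10¹⁰ m = 0.312 AU.

d ≈ 0.312 AU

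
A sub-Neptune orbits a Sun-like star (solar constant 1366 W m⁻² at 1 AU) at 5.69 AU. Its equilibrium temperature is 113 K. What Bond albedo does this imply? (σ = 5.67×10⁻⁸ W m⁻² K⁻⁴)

Flux at 5.69 AU: S = 1366/5.69² = 42.2 W m⁻².
From T_eq⁴ = S(1−A)/(4σ): 1−A = 4σT_eq⁴/S.
1−A = 4 × 5.67×10⁻⁸ × (113)⁴ / 42.2 = 0.876.

A ≈ 0.12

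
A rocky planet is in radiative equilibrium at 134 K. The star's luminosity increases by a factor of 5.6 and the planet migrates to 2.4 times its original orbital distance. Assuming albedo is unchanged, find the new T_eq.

T_eq ≈ 133 K

T_eq ∝ L^(1/4) · d^(−1/2).
T′ = 134 × 5.6^(1/4) / 2.4^(1/2) = 133 K.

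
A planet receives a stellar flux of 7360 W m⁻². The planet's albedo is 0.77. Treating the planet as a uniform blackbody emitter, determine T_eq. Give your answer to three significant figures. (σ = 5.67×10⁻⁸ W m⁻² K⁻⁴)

T_eq ≈ 294 K

Energy balance: absorbed = emitted ⇒ πR²·S(1−A) = 4πR²·σT_eq⁴, so T_eq⁴ = S(1−A)/(4σ).
T_eq = [7360 × 0.23 / (4 × 5.67×10⁻⁸)]^(1/4) = (7.46×10⁹)^(1/4) = 294 K.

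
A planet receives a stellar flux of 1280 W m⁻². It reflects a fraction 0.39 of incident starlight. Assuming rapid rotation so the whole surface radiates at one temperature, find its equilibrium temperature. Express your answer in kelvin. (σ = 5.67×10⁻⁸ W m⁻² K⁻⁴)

Energy balance: absorbed = emitted ⇒ πR²·S(1−A) = 4πR²·σT_eq⁴, so T_eq⁴ = S(1−A)/(4σ).
T_eq = [1280 × 0.61 / (4 × 5.67×10⁻⁸)]^(1/4) = (3.44×10⁹)^(1/4) = 242 K.

T_eq ≈ 242 K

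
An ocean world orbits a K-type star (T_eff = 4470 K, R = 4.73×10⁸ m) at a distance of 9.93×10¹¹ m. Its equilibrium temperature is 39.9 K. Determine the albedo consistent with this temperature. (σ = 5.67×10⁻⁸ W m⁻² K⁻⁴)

A ≈ 0.89

L = 4πR_⋆²σT_⋆⁴ = 4π(4.73×10⁸)² × 5.67×10⁻⁸ × (4470)⁴ = 6.36×10²⁵ W.
S = L/(4πd²) = 5.14 W m⁻².
From T_eq⁴ = S(1−A)/(4σ): 1−A = 4σT_eq⁴/S.
1−A = 4 × 5.67×10⁻⁸ × (39.9)⁴ / 5.14 = 0.112.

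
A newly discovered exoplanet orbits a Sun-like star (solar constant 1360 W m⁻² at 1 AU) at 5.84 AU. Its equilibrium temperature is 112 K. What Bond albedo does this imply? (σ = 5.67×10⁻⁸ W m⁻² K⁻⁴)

A ≈ 0.11

Flux at 5.84 AU: S = 1360/5.84² = 39.9 W m⁻².
From T_eq⁴ = S(1−A)/(4σ): 1−A = 4σT_eq⁴/S.
1−A = 4 × 5.67×10⁻⁸ × (112)⁴ / 39.9 = 0.895.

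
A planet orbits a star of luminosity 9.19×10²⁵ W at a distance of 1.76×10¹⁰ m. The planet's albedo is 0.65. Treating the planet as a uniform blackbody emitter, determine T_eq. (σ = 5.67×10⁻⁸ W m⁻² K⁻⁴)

Flux: S = L/(4πd²) = 9.19×10²⁵/(4π×(1.76×10¹⁰)²) = 2.36×10⁴ W m⁻².
Energy balance: absorbed = emitted ⇒ πR²·S(1−A) = 4πR²·σT_eq⁴, so T_eq⁴ = S(1−A)/(4σ).
T_eq = [2.36×10⁴ × 0.35 / (4 × 5.67×10⁻⁸)]^(1/4) = (3.64×10¹⁰)^(1/4) = 437 K.

T_eq ≈ 437 K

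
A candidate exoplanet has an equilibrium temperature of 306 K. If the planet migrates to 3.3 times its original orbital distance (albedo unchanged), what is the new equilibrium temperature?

T_eq ≈ 168 K

T_eq ∝ L^(1/4) · d^(−1/2).
T′ = 306 / 3.3^(1/2) = 168 K.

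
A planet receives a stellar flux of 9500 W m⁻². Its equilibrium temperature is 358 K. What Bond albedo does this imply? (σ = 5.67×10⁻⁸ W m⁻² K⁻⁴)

A ≈ 0.61

From T_eq⁴ = S(1−A)/(4σ): 1−A = 4σT_eq⁴/S.
1−A = 4 × 5.67×10⁻⁸ × (358)⁴ / 9500 = 0.392.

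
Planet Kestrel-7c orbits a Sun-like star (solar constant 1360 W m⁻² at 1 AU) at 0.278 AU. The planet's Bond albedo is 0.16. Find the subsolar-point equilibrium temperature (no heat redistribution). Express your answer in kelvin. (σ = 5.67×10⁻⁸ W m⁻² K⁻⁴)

Flux at 0.278 AU: S = 1360/0.278² = 1.76×10⁴ W m⁻².
At the subsolar point the surface absorbs S(1−A) and emits σT⁴ per unit area — no factor of 4, since only the local patch is in balance.
T = [1.76×10⁴ × 0.84 / 5.67×10⁻⁸]^(1/4) = (2.61×10¹¹)^(1/4) = 715 K.

T_ss ≈ 715 K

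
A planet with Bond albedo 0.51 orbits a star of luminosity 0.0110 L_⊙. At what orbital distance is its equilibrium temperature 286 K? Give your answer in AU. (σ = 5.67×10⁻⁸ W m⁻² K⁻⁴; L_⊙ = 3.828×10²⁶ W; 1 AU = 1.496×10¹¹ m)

L = 0.0110 × 3.828×10²⁶ = 4.21×10²⁴ W.
From T_eq⁴ = L(1−A)/(16πσd²): d = √[L(1−A)/(16πσT_eq⁴)].
d = √[4.21×10²⁴ × 0.49 / (16π × 5.67×10⁻⁸ × (286)⁴)] = 1.04×10¹⁰ m = 0.0695 AU.

d ≈ 0.0695 AU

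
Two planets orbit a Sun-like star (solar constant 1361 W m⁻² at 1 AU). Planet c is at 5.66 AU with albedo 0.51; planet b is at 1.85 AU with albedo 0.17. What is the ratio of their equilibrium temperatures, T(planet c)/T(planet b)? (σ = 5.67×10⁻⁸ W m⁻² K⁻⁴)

T₁/T₂ ≈ 0.501

T_eq = [S₀(1−A)/(4σd²)]^(1/4), so T ∝ (1−A)^(1/4) / √d.
T₁ = [1361×0.49/(4×5.67×10⁻⁸×5.66²)]^(1/4) = 97.88 K.
T₂ = [1361×0.83/(4×5.67×10⁻⁸×1.85²)]^(1/4) = 195.32 K.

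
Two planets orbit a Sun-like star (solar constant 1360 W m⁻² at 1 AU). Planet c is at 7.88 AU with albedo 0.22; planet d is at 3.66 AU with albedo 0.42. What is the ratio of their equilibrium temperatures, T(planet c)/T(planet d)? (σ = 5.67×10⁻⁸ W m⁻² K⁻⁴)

T₁/T₂ ≈ 0.734

T_eq = [S₀(1−A)/(4σd²)]^(1/4), so T ∝ (1−A)^(1/4) / √d.
T₁ = [1360×0.78/(4×5.67×10⁻⁸×7.88²)]^(1/4) = 93.16 K.
T₂ = [1360×0.58/(4×5.67×10⁻⁸×3.66²)]^(1/4) = 126.94 K.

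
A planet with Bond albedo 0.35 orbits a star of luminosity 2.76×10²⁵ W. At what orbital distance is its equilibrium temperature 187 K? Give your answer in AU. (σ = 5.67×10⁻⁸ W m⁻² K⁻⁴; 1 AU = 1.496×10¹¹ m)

From T_eq⁴ = L(1−A)/(16πσd²): d = √[L(1−A)/(16πσT_eq⁴)].
d = √[2.76×10²⁵ × 0.65 / (16π × 5.67×10⁻⁸ × (187)⁴)] = 7.17×10¹⁰ m = 0.480 AU.

d ≈ 0.480 AU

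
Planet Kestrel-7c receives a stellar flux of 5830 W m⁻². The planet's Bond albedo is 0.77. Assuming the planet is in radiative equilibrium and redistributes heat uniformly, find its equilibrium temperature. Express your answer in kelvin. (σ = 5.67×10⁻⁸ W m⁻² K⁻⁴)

Energy balance: absorbed = emitted ⇒ πR²·S(1−A) = 4πR²·σT_eq⁴, so T_eq⁴ = S(1−A)/(4σ).
T_eq = [5830 × 0.23 / (4 × 5.67×10⁻⁸)]^(1/4) = (5.91×10⁹)^(1/4) = 277 K.

T_eq ≈ 277 K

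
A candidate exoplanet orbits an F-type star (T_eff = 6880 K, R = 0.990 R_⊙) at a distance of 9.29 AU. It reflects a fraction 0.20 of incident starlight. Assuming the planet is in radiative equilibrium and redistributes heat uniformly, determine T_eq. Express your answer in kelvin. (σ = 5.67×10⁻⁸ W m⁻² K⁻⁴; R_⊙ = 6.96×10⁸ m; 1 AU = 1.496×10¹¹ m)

R_⋆ = 0.990 × 6.96×10⁸ = 6.89×10⁸ m.
d = 9.29 AU = 1.39×10¹² m.
L = 4πR_⋆²σT_⋆⁴ = 4π(6.89×10⁸)² × 5.67×10⁻⁸ × (6880)⁴ = 7.58×10²⁶ W.
S = L/(4πd²) = 31.2 W m⁻².
Energy balance: absorbed = emitted ⇒ πR²·S(1−A) = 4πR²·σT_eq⁴, so T_eq⁴ = S(1−A)/(4σ).
T_eq = [31.2 × 0.80 / (4 × 5.67×10⁻⁸)]^(1/4) = (1.10×10⁸)^(1/4) = 102 K.

T_eq ≈ 102 K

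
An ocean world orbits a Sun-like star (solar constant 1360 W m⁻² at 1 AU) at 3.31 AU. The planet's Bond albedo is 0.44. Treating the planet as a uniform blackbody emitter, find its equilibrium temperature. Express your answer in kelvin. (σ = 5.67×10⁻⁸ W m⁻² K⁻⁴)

T_eq ≈ 132 K

Flux at 3.31 AU: S = 1360/3.31² = 124 W m⁻².
Energy balance: absorbed = emitted ⇒ πR²·S(1−A) = 4πR²·σT_eq⁴, so T_eq⁴ = S(1−A)/(4σ).
T_eq = [124 × 0.56 / (4 × 5.67×10⁻⁸)]^(1/4) = (3.06×10⁸)^(1/4) = 132 K.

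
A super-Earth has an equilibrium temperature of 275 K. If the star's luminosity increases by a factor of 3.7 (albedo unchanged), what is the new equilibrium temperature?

T_eq ∝ L^(1/4) · d^(−1/2).
T′ = 275 × 3.7^(1/4) = 381 K.

T_eq ≈ 381 K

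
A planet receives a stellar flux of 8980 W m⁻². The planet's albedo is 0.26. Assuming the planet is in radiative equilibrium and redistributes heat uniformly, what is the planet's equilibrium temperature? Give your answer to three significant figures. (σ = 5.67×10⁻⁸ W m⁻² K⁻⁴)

T_eq ≈ 414 K

Energy balance: absorbed = emitted ⇒ πR²·S(1−A) = 4πR²·σT_eq⁴, so T_eq⁴ = S(1−A)/(4σ).
T_eq = [8980 × 0.74 / (4 × 5.67×10⁻⁸)]^(1/4) = (2.93×10¹⁰)^(1/4) = 414 K.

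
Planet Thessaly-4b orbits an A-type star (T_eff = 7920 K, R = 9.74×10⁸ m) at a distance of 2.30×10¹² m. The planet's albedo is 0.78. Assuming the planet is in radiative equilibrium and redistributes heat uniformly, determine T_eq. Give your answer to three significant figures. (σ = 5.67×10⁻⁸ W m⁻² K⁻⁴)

T_eq ≈ 78.9 K

L = 4πR_⋆²σT_⋆⁴ = 4π(9.74×10⁸)² × 5.67×10⁻⁸ × (7920)⁴ = 2.66×10²⁷ W.
S = L/(4πd²) = 40.0 W m⁻².
Energy balance: absorbed = emitted ⇒ πR²·S(1−A) = 4πR²·σT_eq⁴, so T_eq⁴ = S(1−A)/(4σ).
T_eq = [40.0 × 0.22 / (4 × 5.67×10⁻⁸)]^(1/4) = (3.88×10⁷)^(1/4) = 78.9 K.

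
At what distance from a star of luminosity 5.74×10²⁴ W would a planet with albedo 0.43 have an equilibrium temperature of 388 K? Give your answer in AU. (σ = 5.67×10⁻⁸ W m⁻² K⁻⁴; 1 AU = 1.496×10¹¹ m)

d ≈ 0.0476 AU

From T_eq⁴ = L(1−A)/(16πσd²): d = √[L(1−A)/(16πσT_eq⁴)].
d = √[5.74×10²⁴ × 0.57 / (16π × 5.67×10⁻⁸ × (388)⁴)] = 7.12×10⁹ m = 0.0476 AU.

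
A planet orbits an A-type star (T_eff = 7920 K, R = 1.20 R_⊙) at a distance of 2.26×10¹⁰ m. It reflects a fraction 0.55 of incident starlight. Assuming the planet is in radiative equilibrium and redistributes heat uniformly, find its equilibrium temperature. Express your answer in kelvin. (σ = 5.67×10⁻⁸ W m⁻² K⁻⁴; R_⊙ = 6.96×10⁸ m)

R_⋆ = 1.20 × 6.96×10⁸ = 8.35×10⁸ m.
L = 4πR_⋆²σT_⋆⁴ = 4π(8.35×10⁸)² × 5.67×10⁻⁸ × (7920)⁴ = 1.96×10²⁷ W.
S = L/(4πd²) = 3.05×10⁵ W m⁻².
Energy balance: absorbed = emitted ⇒ πR²·S(1−A) = 4πR²·σT_eq⁴, so T_eq⁴ = S(1−A)/(4σ).
T_eq = [3.05×10⁵ × 0.45 / (4 × 5.67×10⁻⁸)]^(1/4) = (6.05×10¹¹)^(1/4) = 882 K.

T_eq ≈ 882 K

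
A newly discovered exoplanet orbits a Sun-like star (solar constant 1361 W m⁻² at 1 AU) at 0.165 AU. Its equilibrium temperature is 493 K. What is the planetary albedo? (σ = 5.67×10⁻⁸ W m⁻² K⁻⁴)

A ≈ 0.73

Flux at 0.165 AU: S = 1361/0.165² = 5.00×10⁴ W m⁻².
From T_eq⁴ = S(1−A)/(4σ): 1−A = 4σT_eq⁴/S.
1−A = 4 × 5.67×10⁻⁸ × (493)⁴ / 5.00×10⁴ = 0.268.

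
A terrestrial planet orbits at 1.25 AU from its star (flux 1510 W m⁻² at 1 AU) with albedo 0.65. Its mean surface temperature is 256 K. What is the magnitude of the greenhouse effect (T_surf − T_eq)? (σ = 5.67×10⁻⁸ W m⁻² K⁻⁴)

S = 1510/1.25² = 966.4 W m⁻².
T_eq = [S(1−A)/(4σ)]^(1/4) = [966.4×0.35/(4×5.67×10⁻⁸)]^(1/4) = 196.5 K.
ΔT = T_surf − T_eq = 256 − 196.5.

ΔT ≈ 59.5 K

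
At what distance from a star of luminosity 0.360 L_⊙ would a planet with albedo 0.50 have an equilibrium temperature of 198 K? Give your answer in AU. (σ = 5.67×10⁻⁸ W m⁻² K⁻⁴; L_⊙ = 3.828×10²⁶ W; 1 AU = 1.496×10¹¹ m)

L = 0.360 × 3.828×10²⁶ = 1.38×10²⁶ W.
From T_eq⁴ = L(1−A)/(16πσd²): d = √[L(1−A)/(16πσT_eq⁴)].
d = √[1.38×10²⁶ × 0.50 / (16π × 5.67×10⁻⁸ × (198)⁴)] = 1.25×10¹¹ m = 0.838 AU.

d ≈ 0.838 AU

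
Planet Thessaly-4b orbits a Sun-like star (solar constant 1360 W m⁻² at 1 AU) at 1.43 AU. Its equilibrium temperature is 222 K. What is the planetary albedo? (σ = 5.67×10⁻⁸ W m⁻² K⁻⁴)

A ≈ 0.17

Flux at 1.43 AU: S = 1360/1.43² = 665 W m⁻².
From T_eq⁴ = S(1−A)/(4σ): 1−A = 4σT_eq⁴/S.
1−A = 4 × 5.67×10⁻⁸ × (222)⁴ / 665 = 0.828.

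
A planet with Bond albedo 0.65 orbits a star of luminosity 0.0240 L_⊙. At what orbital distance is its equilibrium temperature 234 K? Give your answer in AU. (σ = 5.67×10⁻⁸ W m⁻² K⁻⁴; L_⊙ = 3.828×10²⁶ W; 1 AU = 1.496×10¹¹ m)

L = 0.0240 × 3.828×10²⁶ = 9.19×10²⁴ W.
From T_eq⁴ = L(1−A)/(16πσd²): d = √[L(1−A)/(16πσT_eq⁴)].
d = √[9.19×10²⁴ × 0.35 / (16π × 5.67×10⁻⁸ × (234)⁴)] = 1.94×10¹⁰ m = 0.130 AU.

d ≈ 0.130 AU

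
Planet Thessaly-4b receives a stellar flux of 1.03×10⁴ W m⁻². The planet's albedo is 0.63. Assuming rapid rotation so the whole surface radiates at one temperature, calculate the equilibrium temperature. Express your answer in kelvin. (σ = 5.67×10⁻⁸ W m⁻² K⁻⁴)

Energy balance: absorbed = emitted ⇒ πR²·S(1−A) = 4πR²·σT_eq⁴, so T_eq⁴ = S(1−A)/(4σ).
T_eq = [1.03×10⁴ × 0.37 / (4 × 5.67×10⁻⁸)]^(1/4) = (1.68×10¹⁰)^(1/4) = 360 K.

T_eq ≈ 360 K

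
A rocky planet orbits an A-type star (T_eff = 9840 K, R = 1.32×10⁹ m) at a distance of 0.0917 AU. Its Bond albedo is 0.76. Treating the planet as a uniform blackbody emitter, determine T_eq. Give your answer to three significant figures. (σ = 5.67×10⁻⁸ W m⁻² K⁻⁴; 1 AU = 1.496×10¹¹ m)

T_eq ≈ 1510 K

d = 0.0917 AU = 1.37×10¹⁰ m.
L = 4πR_⋆²σT_⋆⁴ = 4π(1.32×10⁹)² × 5.67×10⁻⁸ × (9840)⁴ = 1.16×10²⁸ W.
S = L/(4πd²) = 4.92×10⁶ W m⁻².
Energy balance: absorbed = emitted ⇒ πR²·S(1−A) = 4πR²·σT_eq⁴, so T_eq⁴ = S(1−A)/(4σ).
T_eq = [4.92×10⁶ × 0.24 / (4 × 5.67×10⁻⁸)]^(1/4) = (5.21×10¹²)^(1/4) = 1510 K.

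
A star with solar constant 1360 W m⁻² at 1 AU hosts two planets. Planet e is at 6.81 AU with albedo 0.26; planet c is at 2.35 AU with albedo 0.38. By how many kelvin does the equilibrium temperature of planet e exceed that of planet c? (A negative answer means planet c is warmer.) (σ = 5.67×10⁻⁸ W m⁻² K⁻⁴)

ΔT ≈ -62.2 K

T_eq = [S₀(1−A)/(4σd²)]^(1/4), so T ∝ (1−A)^(1/4) / √d.
T₁ = [1360×0.74/(4×5.67×10⁻⁸×6.81²)]^(1/4) = 98.90 K.
T₂ = [1360×0.62/(4×5.67×10⁻⁸×2.35²)]^(1/4) = 161.08 K.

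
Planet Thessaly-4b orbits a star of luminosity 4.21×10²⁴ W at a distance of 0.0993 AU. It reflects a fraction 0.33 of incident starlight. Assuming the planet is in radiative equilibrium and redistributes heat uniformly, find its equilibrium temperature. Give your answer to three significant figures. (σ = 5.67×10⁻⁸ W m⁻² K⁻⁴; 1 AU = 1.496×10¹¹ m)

T_eq ≈ 259 K

d = 0.0993 AU = 1.49×10¹⁰ m.
Flux: S = L/(4πd²) = 4.21×10²⁴/(4π×(1.49×10¹⁰)²) = 1520 W m⁻².
Energy balance: absorbed = emitted ⇒ πR²·S(1−A) = 4πR²·σT_eq⁴, so T_eq⁴ = S(1−A)/(4σ).
T_eq = [1520 × 0.67 / (4 × 5.67×10⁻⁸)]^(1/4) = (4.48×10⁹)^(1/4) = 259 K.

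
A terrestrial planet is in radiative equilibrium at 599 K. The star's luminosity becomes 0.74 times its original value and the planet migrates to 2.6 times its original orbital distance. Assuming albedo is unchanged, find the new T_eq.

T_eq ≈ 345 K

T_eq ∝ L^(1/4) · d^(−1/2).
T′ = 599 × 0.74^(1/4) / 2.6^(1/2) = 345 K.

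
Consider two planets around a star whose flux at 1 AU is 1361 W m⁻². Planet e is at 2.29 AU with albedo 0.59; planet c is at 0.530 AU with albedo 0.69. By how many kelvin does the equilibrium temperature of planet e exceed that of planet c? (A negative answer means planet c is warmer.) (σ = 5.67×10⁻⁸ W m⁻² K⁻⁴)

T_eq = [S₀(1−A)/(4σd²)]^(1/4), so T ∝ (1−A)^(1/4) / √d.
T₁ = [1361×0.41/(4×5.67×10⁻⁸×2.29²)]^(1/4) = 147.17 K.
T₂ = [1361×0.31/(4×5.67×10⁻⁸×0.530²)]^(1/4) = 285.27 K.

ΔT ≈ -138.1 K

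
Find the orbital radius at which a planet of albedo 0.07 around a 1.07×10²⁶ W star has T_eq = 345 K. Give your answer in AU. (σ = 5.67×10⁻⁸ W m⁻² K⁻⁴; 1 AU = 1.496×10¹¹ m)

d ≈ 0.332 AU

From T_eq⁴ = L(1−A)/(16πσd²): d = √[L(1−A)/(16πσT_eq⁴)].
d = √[1.07×10²⁶ × 0.93 / (16π × 5.67×10⁻⁸ × (345)⁴)] = 4.96×10¹⁰ m = 0.332 AU.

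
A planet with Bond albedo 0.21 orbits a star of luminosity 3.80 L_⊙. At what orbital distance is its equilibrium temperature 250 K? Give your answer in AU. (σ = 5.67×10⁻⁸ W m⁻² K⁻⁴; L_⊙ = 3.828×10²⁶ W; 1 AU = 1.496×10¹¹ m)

L = 3.80 × 3.828×10²⁶ = 1.45×10²⁷ W.
From T_eq⁴ = L(1−A)/(16πσd²): d = √[L(1−A)/(16πσT_eq⁴)].
d = √[1.45×10²⁷ × 0.79 / (16π × 5.67×10⁻⁸ × (250)⁴)] = 3.21×10¹¹ m = 2.15 AU.

d ≈ 2.15 AU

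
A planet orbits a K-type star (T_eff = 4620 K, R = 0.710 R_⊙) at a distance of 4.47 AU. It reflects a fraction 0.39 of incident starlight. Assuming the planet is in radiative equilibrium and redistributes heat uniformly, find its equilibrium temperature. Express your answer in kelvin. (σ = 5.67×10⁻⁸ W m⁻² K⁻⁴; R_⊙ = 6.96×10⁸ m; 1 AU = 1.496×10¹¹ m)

T_eq ≈ 78.5 K

R_⋆ = 0.710 × 6.96×10⁸ = 4.94×10⁸ m.
d = 4.47 AU = 6.69×10¹¹ m.
L = 4πR_⋆²σT_⋆⁴ = 4π(4.94×10⁸)² × 5.67×10⁻⁸ × (4620)⁴ = 7.93×10²⁵ W.
S = L/(4πd²) = 14.1 W m⁻².
Energy balance: absorbed = emitted ⇒ πR²·S(1−A) = 4πR²·σT_eq⁴, so T_eq⁴ = S(1−A)/(4σ).
T_eq = [14.1 × 0.61 / (4 × 5.67×10⁻⁸)]^(1/4) = (3.79×10⁷)^(1/4) = 78.5 K.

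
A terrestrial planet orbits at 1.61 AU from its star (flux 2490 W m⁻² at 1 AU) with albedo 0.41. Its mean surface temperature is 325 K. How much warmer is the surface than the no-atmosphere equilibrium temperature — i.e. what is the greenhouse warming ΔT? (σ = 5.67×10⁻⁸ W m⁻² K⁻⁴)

S = 2490/1.61² = 960.6 W m⁻².
T_eq = [S(1−A)/(4σ)]^(1/4) = [960.6×0.59/(4×5.67×10⁻⁸)]^(1/4) = 223.6 K.
ΔT = T_surf − T_eq = 325 − 223.6.

ΔT ≈ 101.4 K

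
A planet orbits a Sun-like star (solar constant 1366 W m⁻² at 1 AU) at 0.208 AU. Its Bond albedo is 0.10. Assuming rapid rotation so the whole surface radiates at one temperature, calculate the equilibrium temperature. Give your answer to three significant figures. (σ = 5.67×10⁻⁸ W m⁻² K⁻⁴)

Flux at 0.208 AU: S = 1366/0.208² = 3.16×10⁴ W m⁻².
Energy balance: absorbed = emitted ⇒ πR²·S(1−A) = 4πR²·σT_eq⁴, so T_eq⁴ = S(1−A)/(4σ).
T_eq = [3.16×10⁴ × 0.90 / (4 × 5.67×10⁻⁸)]^(1/4) = (1.25×10¹¹)^(1/4) = 595 K.

T_eq ≈ 595 K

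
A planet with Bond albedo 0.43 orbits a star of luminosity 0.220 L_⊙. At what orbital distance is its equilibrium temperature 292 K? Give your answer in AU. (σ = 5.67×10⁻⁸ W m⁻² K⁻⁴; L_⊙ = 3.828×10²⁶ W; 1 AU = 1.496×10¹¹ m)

d ≈ 0.322 AU

L = 0.220 × 3.828×10²⁶ = 8.42×10²⁵ W.
From T_eq⁴ = L(1−A)/(16πσd²): d = √[L(1−A)/(16πσT_eq⁴)].
d = √[8.42×10²⁵ × 0.57 / (16π × 5.67×10⁻⁸ × (292)⁴)] = 4.81×10¹⁰ m = 0.322 AU.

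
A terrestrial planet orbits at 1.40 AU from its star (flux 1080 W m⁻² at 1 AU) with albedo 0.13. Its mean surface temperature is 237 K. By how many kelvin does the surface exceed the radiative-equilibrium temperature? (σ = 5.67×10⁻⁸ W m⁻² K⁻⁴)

ΔT ≈ 22.6 K

S = 1080/1.40² = 551.0 W m⁻².
T_eq = [S(1−A)/(4σ)]^(1/4) = [551.0×0.87/(4×5.67×10⁻⁸)]^(1/4) = 214.4 K.
ΔT = T_surf − T_eq = 237 − 214.4.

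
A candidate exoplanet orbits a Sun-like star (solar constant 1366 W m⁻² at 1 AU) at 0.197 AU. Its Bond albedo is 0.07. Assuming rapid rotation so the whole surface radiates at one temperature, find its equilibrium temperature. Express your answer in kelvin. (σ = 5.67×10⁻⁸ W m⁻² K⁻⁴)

Flux at 0.197 AU: S = 1366/0.197² = 3.52×10⁴ W m⁻².
Energy balance: absorbed = emitted ⇒ πR²·S(1−A) = 4πR²·σT_eq⁴, so T_eq⁴ = S(1−A)/(4σ).
T_eq = [3.52×10⁴ × 0.93 / (4 × 5.67×10⁻⁸)]^(1/4) = (1.44×10¹¹)^(1/4) = 616 K.

T_eq ≈ 616 K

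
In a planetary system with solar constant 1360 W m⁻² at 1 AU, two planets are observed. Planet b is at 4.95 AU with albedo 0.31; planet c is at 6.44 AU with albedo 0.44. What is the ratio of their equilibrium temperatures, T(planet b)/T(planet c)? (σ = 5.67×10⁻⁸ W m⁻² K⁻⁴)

T_eq = [S₀(1−A)/(4σd²)]^(1/4), so T ∝ (1−A)^(1/4) / √d.
T₁ = [1360×0.69/(4×5.67×10⁻⁸×4.95²)]^(1/4) = 113.99 K.
T₂ = [1360×0.56/(4×5.67×10⁻⁸×6.44²)]^(1/4) = 94.86 K.

T₁/T₂ ≈ 1.202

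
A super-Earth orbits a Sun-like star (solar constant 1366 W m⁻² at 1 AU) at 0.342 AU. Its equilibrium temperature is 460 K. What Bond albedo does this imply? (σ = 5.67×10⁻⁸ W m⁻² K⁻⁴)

A ≈ 0.13

Flux at 0.342 AU: S = 1366/0.342² = 1.17×10⁴ W m⁻².
From T_eq⁴ = S(1−A)/(4σ): 1−A = 4σT_eq⁴/S.
1−A = 4 × 5.67×10⁻⁸ × (460)⁴ / 1.17×10⁴ = 0.870.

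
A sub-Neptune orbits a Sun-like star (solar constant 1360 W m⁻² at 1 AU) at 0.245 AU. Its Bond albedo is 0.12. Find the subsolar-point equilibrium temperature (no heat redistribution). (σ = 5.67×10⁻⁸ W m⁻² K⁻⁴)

Flux at 0.245 AU: S = 1360/0.245² = 2.27×10⁴ W m⁻².
At the subsolar point the surface absorbs S(1−A) and emits σT⁴ per unit area — no factor of 4, since only the local patch is in balance.
T = [2.27×10⁴ × 0.88 / 5.67×10⁻⁸]^(1/4) = (3.52×10¹¹)^(1/4) = 770 K.

T_ss ≈ 770 K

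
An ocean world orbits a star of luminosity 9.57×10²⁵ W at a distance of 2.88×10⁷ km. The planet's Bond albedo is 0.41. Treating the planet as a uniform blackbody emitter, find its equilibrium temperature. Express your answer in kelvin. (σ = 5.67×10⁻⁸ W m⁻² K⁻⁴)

T_eq ≈ 393 K

d = 2.88×10⁷ km = 2.88×10¹⁰ m.
Flux: S = L/(4πd²) = 9.57×10²⁵/(4π×(2.88×10¹⁰)²) = 9180 W m⁻².
Energy balance: absorbed = emitted ⇒ πR²·S(1−A) = 4πR²·σT_eq⁴, so T_eq⁴ = S(1−A)/(4σ).
T_eq = [9180 × 0.59 / (4 × 5.67×10⁻⁸)]^(1/4) = (2.39×10¹⁰)^(1/4) = 393 K.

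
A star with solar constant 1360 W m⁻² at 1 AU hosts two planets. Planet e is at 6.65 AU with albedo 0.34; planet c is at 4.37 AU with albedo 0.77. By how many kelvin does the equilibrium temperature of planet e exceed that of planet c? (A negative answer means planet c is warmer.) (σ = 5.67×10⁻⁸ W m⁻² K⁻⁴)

T_eq = [S₀(1−A)/(4σd²)]^(1/4), so T ∝ (1−A)^(1/4) / √d.
T₁ = [1360×0.66/(4×5.67×10⁻⁸×6.65²)]^(1/4) = 97.26 K.
T₂ = [1360×0.23/(4×5.67×10⁻⁸×4.37²)]^(1/4) = 92.19 K.

ΔT ≈ 5.1 K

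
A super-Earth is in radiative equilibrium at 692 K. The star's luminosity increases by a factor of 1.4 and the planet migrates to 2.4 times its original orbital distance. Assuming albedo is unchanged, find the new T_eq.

T_eq ≈ 486 K

T_eq ∝ L^(1/4) · d^(−1/2).
T′ = 692 × 1.4^(1/4) / 2.4^(1/2) = 486 K.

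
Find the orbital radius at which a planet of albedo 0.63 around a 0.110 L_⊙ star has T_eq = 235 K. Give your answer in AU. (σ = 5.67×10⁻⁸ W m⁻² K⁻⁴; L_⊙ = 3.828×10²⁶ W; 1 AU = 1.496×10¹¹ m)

d ≈ 0.283 AU

L = 0.110 × 3.828×10²⁶ = 4.21×10²⁵ W.
From T_eq⁴ = L(1−A)/(16πσd²): d = √[L(1−A)/(16πσT_eq⁴)].
d = √[4.21×10²⁵ × 0.37 / (16π × 5.67×10⁻⁸ × (235)⁴)] = 4.23×10¹⁰ m = 0.283 AU.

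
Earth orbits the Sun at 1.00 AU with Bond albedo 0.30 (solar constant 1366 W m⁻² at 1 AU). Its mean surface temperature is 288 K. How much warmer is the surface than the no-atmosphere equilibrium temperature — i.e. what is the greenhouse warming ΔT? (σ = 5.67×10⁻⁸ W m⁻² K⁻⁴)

ΔT ≈ 33.2 K

S = 1366/1.00² = 1366 W m⁻².
T_eq = [S(1−A)/(4σ)]^(1/4) = [1366×0.70/(4×5.67×10⁻⁸)]^(1/4) = 254.8 K.
ΔT = T_surf − T_eq = 288 − 254.8.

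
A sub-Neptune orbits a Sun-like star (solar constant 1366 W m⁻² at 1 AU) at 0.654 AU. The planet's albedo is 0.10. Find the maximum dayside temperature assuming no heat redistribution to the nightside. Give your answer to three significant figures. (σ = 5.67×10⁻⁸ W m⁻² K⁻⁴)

T_ss ≈ 475 K

Flux at 0.654 AU: S = 1366/0.654² = 3190 W m⁻².
With no redistribution each surface element balances locally: S(1−A) = σT⁴.
T = [3190 × 0.90 / 5.67×10⁻⁸]^(1/4) = (5.07×10¹⁰)^(1/4) = 475 K.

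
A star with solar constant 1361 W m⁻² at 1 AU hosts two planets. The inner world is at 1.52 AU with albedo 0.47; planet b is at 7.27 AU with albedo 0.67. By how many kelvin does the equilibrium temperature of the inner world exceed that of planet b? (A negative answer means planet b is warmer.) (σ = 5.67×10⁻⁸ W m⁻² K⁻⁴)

ΔT ≈ 114.4 K

T_eq = [S₀(1−A)/(4σd²)]^(1/4), so T ∝ (1−A)^(1/4) / √d.
T₁ = [1361×0.53/(4×5.67×10⁻⁸×1.52²)]^(1/4) = 192.62 K.
T₂ = [1361×0.33/(4×5.67×10⁻⁸×7.27²)]^(1/4) = 78.24 K.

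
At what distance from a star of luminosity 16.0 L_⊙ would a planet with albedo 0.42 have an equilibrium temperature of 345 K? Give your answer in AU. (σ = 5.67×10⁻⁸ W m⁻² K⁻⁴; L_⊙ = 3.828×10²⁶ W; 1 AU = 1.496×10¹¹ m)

L = 16.0 × 3.828×10²⁶ = 6.12×10²⁷ W.
From T_eq⁴ = L(1−A)/(16πσd²): d = √[L(1−A)/(16πσT_eq⁴)].
d = √[6.12×10²⁷ × 0.58 / (16π × 5.67×10⁻⁸ × (345)⁴)] = 2.97×10¹¹ m = 1.98 AU.

d ≈ 1.98 AU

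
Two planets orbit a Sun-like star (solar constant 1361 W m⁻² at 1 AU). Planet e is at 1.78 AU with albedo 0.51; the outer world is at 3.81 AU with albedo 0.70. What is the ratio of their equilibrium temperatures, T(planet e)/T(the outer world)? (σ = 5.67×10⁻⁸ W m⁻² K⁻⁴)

T₁/T₂ ≈ 1.654

T_eq = [S₀(1−A)/(4σd²)]^(1/4), so T ∝ (1−A)^(1/4) / √d.
T₁ = [1361×0.49/(4×5.67×10⁻⁸×1.78²)]^(1/4) = 174.54 K.
T₂ = [1361×0.30/(4×5.67×10⁻⁸×3.81²)]^(1/4) = 105.53 K.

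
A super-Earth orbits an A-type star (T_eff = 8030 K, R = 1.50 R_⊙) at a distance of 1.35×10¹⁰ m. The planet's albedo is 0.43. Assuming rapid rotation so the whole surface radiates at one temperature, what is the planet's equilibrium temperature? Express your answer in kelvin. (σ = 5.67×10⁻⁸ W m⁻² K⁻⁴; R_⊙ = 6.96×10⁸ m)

R_⋆ = 1.50 × 6.96×10⁸ = 1.04×10⁹ m.
L = 4πR_⋆²σT_⋆⁴ = 4π(1.04×10⁹)² × 5.67×10⁻⁸ × (8030)⁴ = 3.23×10²⁷ W.
S = L/(4πd²) = 1.41×10⁶ W m⁻².
Energy balance: absorbed = emitted ⇒ πR²·S(1−A) = 4πR²·σT_eq⁴, so T_eq⁴ = S(1−A)/(4σ).
T_eq = [1.41×10⁶ × 0.57 / (4 × 5.67×10⁻⁸)]^(1/4) = (3.54×10¹²)^(1/4) = 1370 K.

T_eq ≈ 1370 K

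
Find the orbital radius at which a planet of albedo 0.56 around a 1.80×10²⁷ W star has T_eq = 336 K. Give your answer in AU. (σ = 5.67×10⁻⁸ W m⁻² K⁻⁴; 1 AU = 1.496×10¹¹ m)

d ≈ 0.987 AU

From T_eq⁴ = L(1−A)/(16πσd²): d = √[L(1−A)/(16πσT_eq⁴)].
d = √[1.80×10²⁷ × 0.44 / (16π × 5.67×10⁻⁸ × (336)⁴)] = 1.48×10¹¹ m = 0.987 AU.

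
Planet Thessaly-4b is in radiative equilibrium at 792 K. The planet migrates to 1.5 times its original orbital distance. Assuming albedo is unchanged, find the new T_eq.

T_eq ∝ L^(1/4) · d^(−1/2).
T′ = 792 / 1.5^(1/2) = 647 K.

T_eq ≈ 647 K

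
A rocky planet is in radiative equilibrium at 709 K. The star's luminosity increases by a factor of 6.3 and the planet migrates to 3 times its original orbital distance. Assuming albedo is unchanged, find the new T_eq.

T_eq ∝ L^(1/4) · d^(−1/2).
T′ = 709 × 6.3^(1/4) / 3^(1/2) = 649 K.

T_eq ≈ 649 K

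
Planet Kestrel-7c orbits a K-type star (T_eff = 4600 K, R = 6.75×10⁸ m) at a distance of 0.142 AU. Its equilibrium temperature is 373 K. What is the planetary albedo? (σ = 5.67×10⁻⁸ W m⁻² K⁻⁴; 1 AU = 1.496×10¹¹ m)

d = 0.142 AU = 2.12×10¹⁰ m.
L = 4πR_⋆²σT_⋆⁴ = 4π(6.75×10⁸)² × 5.67×10⁻⁸ × (4600)⁴ = 1.45×10²⁶ W.
S = L/(4πd²) = 2.56×10⁴ W m⁻².
From T_eq⁴ = S(1−A)/(4σ): 1−A = 4σT_eq⁴/S.
1−A = 4 × 5.67×10⁻⁸ × (373)⁴ / 2.56×10⁴ = 0.171.

A ≈ 0.83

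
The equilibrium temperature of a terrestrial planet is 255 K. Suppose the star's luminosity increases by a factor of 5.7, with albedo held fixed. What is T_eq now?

T_eq ≈ 394 K

T_eq ∝ L^(1/4) · d^(−1/2).
T′ = 255 × 5.7^(1/4) = 394 K.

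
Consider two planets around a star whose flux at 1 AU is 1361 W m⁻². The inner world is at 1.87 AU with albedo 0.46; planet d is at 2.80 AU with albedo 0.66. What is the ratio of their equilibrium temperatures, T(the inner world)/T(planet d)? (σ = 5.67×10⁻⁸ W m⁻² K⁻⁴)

T_eq = [S₀(1−A)/(4σd²)]^(1/4), so T ∝ (1−A)^(1/4) / √d.
T₁ = [1361×0.54/(4×5.67×10⁻⁸×1.87²)]^(1/4) = 174.47 K.
T₂ = [1361×0.34/(4×5.67×10⁻⁸×2.80²)]^(1/4) = 127.01 K.

T₁/T₂ ≈ 1.374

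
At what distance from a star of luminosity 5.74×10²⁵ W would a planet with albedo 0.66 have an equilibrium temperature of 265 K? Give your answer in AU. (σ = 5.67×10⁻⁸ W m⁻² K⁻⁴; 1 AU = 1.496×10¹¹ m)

d ≈ 0.249 AU

From T_eq⁴ = L(1−A)/(16πσd²): d = √[L(1−A)/(16πσT_eq⁴)].
d = √[5.74×10²⁵ × 0.34 / (16π × 5.67×10⁻⁸ × (265)⁴)] = 3.73×10¹⁰ m = 0.249 AU.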